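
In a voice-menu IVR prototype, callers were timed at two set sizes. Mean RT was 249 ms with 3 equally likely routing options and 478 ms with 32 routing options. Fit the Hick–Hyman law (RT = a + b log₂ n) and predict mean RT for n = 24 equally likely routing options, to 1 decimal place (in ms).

With log₂ n on the abscissa the relation is linear; from the two conditions:
  b = (478 − 249) / (log₂ 32 − log₂ 3) = 229 / (5 − 1.5850) = 67.056 ms/bit
  a = 249 − 67.056 × 1.5850 = 142.718 ms
Then RT(24) = 142.718 + 67.056 × log₂ 24 = 142.718 + 67.056 × 4.5850 ≈ 450.169 ms.

450.2 ms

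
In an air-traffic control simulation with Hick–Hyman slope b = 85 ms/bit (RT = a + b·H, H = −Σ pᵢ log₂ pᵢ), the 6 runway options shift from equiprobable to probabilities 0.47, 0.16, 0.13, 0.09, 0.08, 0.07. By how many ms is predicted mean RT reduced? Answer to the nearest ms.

34 ms

Equiprobable entropy H₀ = log₂ 6 = 2.5850 bits.
Skewed entropy H = −Σ pᵢ log₂ pᵢ = 2.1903 bits.
ΔRT = b·(H₀ − H) = 85 × 0.3946 = 33.54 ms.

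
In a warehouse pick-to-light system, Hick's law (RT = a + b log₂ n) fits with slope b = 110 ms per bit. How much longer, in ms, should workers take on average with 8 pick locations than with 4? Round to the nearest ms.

Only the slope matters, since a is common to both: ΔRT = b·log₂(n₂/n₁).
log₂(8) − log₂(4) = log₂(8/4) = log₂(2) = 1.
ΔRT = 110 × 1.0000 = 110.000 ms.

110 ms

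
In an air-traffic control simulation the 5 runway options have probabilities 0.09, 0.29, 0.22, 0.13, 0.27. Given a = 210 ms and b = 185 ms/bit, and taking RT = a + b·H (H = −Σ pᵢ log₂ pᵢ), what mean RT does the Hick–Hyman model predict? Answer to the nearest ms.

Entropy contributions −pᵢ log₂ pᵢ: 0.3127, 0.5179, 0.4806, 0.3826, 0.5100; sum H = 2.2038 bits.
RT = a + bH = 210 + 185·2.2038 = 617.70 ms.

618 ms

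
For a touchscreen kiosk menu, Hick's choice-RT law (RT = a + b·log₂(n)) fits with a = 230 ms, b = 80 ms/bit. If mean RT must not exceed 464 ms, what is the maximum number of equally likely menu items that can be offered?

7

Information budget: (464 − 230)/80 = 2.9250 bits, so n ≤ 2^2.9250 = 7.595 → at most 7.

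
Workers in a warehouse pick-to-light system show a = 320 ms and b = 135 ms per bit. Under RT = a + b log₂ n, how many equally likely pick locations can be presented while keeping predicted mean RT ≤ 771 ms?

Information budget: (771 − 320)/135 = 3.3407 bits, so n ≤ 2^3.3407 = 10.131 → at most 10.

10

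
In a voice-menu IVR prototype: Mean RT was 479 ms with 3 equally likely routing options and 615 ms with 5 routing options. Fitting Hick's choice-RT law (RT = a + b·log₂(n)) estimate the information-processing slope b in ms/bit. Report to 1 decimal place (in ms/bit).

b = (RT₂ − RT₁)/(log₂ n₂ − log₂ n₁) = (615 − 479)/(2.3219 − 1.5850) = 184.541 ms/bit.

184.5 ms/bit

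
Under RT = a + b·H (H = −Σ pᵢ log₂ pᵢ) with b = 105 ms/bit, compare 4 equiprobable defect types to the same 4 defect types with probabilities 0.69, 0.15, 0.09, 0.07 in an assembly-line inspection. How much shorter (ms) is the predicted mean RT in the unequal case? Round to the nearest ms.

67 ms

The RT saving is b·ΔH. Equiprobable H₀ = log₂(4) = 2.0000 bits; with the given probabilities H = 1.3611 bits.
b·(H₀ − H) = 105 × (2.0000 − 1.3611) = 67.08 ms.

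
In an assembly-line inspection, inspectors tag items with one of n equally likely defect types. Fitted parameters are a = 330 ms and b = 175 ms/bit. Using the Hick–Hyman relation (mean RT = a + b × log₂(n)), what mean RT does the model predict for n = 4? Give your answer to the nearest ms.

log₂(4) = 2 bits, so RT = 330 + 175 × 2 ≈ 680.000 ms.

680 ms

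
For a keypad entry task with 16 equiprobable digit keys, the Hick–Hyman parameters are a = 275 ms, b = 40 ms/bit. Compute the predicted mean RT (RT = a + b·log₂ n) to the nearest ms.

log₂(16) = 4 bits, so RT = 275 + 40 × 4 ≈ 435.000 ms.

435 ms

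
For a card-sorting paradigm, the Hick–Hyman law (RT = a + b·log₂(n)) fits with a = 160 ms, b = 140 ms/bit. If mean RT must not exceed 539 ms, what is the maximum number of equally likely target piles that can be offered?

6

140·log₂ n ≤ 539 − 160 = 379, giving log₂ n ≤ 2.7071 and n ≤ 6.530. The largest whole number is 6.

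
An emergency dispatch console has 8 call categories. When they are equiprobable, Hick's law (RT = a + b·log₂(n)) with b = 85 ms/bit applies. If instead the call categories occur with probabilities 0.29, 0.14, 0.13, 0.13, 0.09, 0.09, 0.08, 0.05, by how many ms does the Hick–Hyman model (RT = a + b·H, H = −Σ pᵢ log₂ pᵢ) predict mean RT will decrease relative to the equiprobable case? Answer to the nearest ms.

16 ms

Equiprobable entropy H₀ = log₂ 8 = 3.0000 bits.
Skewed entropy H = −Σ pᵢ log₂ pᵢ = 2.8132 bits.
ΔRT = b·(H₀ − H) = 85 × 0.1868 = 15.88 ms.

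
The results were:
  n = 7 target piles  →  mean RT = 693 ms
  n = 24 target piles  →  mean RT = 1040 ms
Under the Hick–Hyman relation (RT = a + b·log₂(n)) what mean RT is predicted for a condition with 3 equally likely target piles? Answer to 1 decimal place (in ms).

454.4 ms

Solve the two-equation system in a and b:
  b = (1040 − 693) / (log₂ 24 − log₂ 7) = 347 / (4.5850 − 2.8074) = 195.206 ms/bit
  a = 693 − 195.206 × 2.8074 = 144.987 ms
Then RT(3) = 144.987 + 195.206 × log₂ 3 = 144.987 + 195.206 × 1.5850 ≈ 454.381 ms.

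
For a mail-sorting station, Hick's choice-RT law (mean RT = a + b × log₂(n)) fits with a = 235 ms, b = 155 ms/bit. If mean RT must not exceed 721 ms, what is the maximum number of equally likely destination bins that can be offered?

8

Set 235 + 155·log₂ n ≤ 721 → log₂ n ≤ (721 − 235)/155 = 3.1355.
So n ≤ 2^3.1355 = 8.788; the largest integer n is 8.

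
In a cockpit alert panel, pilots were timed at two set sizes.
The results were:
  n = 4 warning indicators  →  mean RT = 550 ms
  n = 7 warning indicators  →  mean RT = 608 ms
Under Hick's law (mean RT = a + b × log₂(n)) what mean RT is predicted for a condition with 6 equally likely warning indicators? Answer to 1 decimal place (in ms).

RT is linear in log₂ n, so two points fix the line:
  b = (608 − 550) / (log₂ 7 − log₂ 4) = 58 / (2.8074 − 2) = 71.840 ms/bit
  a = 550 − 71.840 × 2 = 406.321 ms
Then RT(6) = 406.321 + 71.840 × log₂ 6 = 406.321 + 71.840 × 2.5850 ≈ 592.023 ms.

592.0 ms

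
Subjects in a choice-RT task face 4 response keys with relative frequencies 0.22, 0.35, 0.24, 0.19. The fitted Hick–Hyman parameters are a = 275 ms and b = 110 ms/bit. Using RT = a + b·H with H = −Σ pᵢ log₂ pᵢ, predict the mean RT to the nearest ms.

491 ms

Entropy contributions −pᵢ log₂ pᵢ: 0.4806, 0.5301, 0.4941, 0.4552; sum H = 1.9600 bits.
RT = a + bH = 275 + 110·1.9600 = 490.60 ms.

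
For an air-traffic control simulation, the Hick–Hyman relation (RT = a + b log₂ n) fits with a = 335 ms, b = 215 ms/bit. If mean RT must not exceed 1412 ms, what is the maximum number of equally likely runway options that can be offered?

Information budget: (1412 − 335)/215 = 5.0093 bits, so n ≤ 2^5.0093 = 32.207 → at most 32.

32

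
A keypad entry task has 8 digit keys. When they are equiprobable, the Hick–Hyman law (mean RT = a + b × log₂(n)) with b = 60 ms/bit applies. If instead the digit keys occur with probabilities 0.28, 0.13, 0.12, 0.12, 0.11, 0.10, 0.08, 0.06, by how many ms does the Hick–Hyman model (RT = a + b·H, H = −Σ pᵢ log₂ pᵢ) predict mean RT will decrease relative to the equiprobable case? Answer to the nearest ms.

9 ms

Equiprobable entropy H₀ = log₂ 8 = 3.0000 bits.
Skewed entropy H = −Σ pᵢ log₂ pᵢ = 2.8485 bits.
ΔRT = b·(H₀ − H) = 60 × 0.1515 = 9.09 ms.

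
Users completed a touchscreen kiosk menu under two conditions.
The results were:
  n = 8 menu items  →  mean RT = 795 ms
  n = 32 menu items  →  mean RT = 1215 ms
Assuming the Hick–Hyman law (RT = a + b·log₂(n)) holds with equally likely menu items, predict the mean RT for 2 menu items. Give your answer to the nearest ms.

375 ms

Fit slope and intercept:
  b = (1215 − 795) / (log₂ 32 − log₂ 8) = 420 / (5 − 3) = 210 ms/bit
  a = 795 − 210 × 3 = 165 ms
Then RT(2) = 165 + 210 × log₂ 2 = 165 + 210 × 1 ≈ 375.000 ms.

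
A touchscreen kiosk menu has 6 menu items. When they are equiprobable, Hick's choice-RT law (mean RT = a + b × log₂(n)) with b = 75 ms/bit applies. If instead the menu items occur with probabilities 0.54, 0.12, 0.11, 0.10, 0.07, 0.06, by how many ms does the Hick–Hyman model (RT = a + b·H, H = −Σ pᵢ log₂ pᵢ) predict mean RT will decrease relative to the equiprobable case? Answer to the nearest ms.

The RT saving is b·ΔH. Equiprobable H₀ = log₂(6) = 2.5850 bits; with the given probabilities H = 2.0417 bits.
b·(H₀ − H) = 75 × (2.5850 − 2.0417) = 40.75 ms.

41 ms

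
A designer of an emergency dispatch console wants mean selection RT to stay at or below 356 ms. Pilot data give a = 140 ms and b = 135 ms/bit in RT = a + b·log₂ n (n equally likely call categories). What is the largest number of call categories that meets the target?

Set 140 + 135·log₂ n ≤ 356 → log₂ n ≤ (356 − 140)/135 = 1.6000.
So n ≤ 2^1.6000 = 3.031; the largest integer n is 3.

3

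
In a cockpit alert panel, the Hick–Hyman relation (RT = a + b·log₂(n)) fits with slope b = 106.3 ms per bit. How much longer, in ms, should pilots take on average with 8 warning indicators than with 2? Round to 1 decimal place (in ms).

212.6 ms

Only the slope matters, since a is common to both: ΔRT = b·log₂(n₂/n₁).
log₂(8) − log₂(2) = log₂(8/2) = log₂(4) = 2.
ΔRT = 106.3 × 2.0000 = 212.600 ms.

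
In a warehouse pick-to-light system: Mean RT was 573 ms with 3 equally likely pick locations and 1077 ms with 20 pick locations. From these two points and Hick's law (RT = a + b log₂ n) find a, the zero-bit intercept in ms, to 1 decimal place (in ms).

281.1 ms

b = (RT₂ − RT₁)/(log₂ n₂ − log₂ n₁) = (1077 − 573)/(4.3219 − 1.5850) = 184.146 ms/bit.
Intercept: a = 573 − 184.146·log₂(3) = 281.136 ms.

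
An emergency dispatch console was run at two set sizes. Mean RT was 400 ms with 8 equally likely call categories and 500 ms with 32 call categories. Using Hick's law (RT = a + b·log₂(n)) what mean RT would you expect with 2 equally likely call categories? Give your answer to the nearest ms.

RT is linear in log₂ n, so two points fix the line:
  b = (500 − 400) / (log₂ 32 − log₂ 8) = 100 / (5 − 3) = 50 ms/bit
  a = 400 − 50 × 3 = 250 ms
Then RT(2) = 250 + 50 × log₂ 2 = 250 + 50 × 1 ≈ 300.000 ms.

300 ms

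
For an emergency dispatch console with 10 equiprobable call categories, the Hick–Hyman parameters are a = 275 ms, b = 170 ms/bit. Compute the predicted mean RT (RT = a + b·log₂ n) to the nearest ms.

840 ms

log₂(10) = 3.3219 bits, so RT = 275 + 170 × 3.3219 ≈ 839.728 ms.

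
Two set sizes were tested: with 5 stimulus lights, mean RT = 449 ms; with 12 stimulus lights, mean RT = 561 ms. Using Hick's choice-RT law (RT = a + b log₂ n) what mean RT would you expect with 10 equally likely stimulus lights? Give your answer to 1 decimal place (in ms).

Solve the two-equation system in a and b:
  b = (561 − 449) / (log₂ 12 − log₂ 5) = 112 / (3.5850 − 2.3219) = 88.675 ms/bit
  a = 449 − 88.675 × 2.3219 = 243.102 ms
Then RT(10) = 243.102 + 88.675 × log₂ 10 = 243.102 + 88.675 × 3.3219 ≈ 537.675 ms.

537.7 ms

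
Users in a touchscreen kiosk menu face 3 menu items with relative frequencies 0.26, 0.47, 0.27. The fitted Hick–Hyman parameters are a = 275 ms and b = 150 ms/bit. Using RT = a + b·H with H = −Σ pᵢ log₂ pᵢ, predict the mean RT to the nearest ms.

504 ms

Entropy contributions −pᵢ log₂ pᵢ: 0.5053, 0.5120, 0.5100; sum H = 1.5273 bits.
RT = a + bH = 275 + 150·1.5273 = 504.09 ms.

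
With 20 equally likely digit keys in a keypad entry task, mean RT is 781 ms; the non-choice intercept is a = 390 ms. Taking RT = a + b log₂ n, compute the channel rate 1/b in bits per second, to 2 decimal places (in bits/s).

11.05 bits/s

Choice component = 781 − 390 = 391 ms over log₂(20) = 4.3219 bits.
b = 391 / 4.3219 = 90.469 ms/bit, so 1/b = 11.054 bits/s.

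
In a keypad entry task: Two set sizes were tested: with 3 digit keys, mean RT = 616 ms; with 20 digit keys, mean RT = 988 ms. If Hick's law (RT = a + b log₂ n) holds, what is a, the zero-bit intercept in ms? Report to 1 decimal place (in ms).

The slope on a log₂ axis is (988 − 616) / (4.3219 − 1.5850) = 135.917 ms/bit.
Intercept: a = 616 − 135.917·log₂(3) = 400.577 ms.

400.6 ms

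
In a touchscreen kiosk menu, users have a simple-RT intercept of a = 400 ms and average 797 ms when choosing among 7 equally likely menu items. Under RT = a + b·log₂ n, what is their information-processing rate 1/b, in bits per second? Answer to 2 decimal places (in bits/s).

Choice component = 797 − 400 = 397 ms over log₂(7) = 2.8074 bits.
b = 397 / 2.8074 = 141.414 ms/bit, so 1/b = 7.071 bits/s.

7.07 bits/s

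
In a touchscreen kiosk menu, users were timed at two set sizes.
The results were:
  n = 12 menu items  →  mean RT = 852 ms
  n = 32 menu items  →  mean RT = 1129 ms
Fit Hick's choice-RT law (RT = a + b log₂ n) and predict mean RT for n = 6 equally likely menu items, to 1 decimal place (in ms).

656.2 ms

Solve the two-equation system in a and b:
  b = (1129 − 852) / (log₂ 32 − log₂ 12) = 277 / (5 − 3.5850) = 195.755 ms/bit
  a = 852 − 195.755 × 3.5850 = 150.227 ms
Then RT(6) = 150.227 + 195.755 × log₂ 6 = 150.227 + 195.755 × 2.5850 ≈ 656.245 ms.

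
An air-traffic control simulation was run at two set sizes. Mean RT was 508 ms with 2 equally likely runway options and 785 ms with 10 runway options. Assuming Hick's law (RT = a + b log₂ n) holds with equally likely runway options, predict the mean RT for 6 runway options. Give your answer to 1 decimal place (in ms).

697.1 ms

RT is linear in log₂ n, so two points fix the line:
  b = (785 − 508) / (log₂ 10 − log₂ 2) = 277 / (3.3219 − 1) = 119.297 ms/bit
  a = 508 − 119.297 × 1 = 388.703 ms
Then RT(6) = 388.703 + 119.297 × log₂ 6 = 388.703 + 119.297 × 2.5850 ≈ 697.082 ms.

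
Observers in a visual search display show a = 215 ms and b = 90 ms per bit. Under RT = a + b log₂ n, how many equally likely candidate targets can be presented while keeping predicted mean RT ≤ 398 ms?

4

Information budget: (398 − 215)/90 = 2.0333 bits, so n ≤ 2^2.0333 = 4.093 → at most 4.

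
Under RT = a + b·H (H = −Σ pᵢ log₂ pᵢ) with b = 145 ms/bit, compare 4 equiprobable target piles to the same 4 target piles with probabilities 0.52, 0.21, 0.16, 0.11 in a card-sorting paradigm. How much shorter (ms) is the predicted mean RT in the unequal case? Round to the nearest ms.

38 ms

Equiprobable entropy H₀ = log₂ 4 = 2.0000 bits.
Skewed entropy H = −Σ pᵢ log₂ pᵢ = 1.7367 bits.
ΔRT = b·(H₀ − H) = 145 × 0.2633 = 38.18 ms.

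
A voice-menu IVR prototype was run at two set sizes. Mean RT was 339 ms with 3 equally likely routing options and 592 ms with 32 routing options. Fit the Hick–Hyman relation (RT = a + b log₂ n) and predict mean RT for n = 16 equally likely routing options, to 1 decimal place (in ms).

517.9 ms

RT is linear in log₂ n, so two points fix the line:
  b = (592 − 339) / (log₂ 32 − log₂ 3) = 253 / (5 − 1.5850) = 74.084 ms/bit
  a = 339 − 74.084 × 1.5850 = 221.579 ms
Then RT(16) = 221.579 + 74.084 × log₂ 16 = 221.579 + 74.084 × 4 ≈ 517.916 ms.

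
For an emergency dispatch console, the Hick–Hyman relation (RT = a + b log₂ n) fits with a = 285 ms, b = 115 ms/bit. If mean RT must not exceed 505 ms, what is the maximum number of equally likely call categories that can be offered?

3

Information budget: (505 − 285)/115 = 1.9130 bits, so n ≤ 2^1.9130 = 3.766 → at most 3.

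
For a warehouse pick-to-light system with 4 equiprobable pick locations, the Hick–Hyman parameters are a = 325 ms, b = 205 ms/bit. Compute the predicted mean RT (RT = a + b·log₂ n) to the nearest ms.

log₂(4) = 2 bits, so RT = 325 + 205 × 2 ≈ 735.000 ms.

735 ms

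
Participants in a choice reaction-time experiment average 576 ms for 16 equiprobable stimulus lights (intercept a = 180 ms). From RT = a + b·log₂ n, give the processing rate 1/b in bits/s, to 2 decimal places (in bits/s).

b = (576 − 180)/log₂ 16 = 396/4 = 99.000 ms per bit = 0.09900 s/bit; the reciprocal is 10.101 bits/s.

10.10 bits/s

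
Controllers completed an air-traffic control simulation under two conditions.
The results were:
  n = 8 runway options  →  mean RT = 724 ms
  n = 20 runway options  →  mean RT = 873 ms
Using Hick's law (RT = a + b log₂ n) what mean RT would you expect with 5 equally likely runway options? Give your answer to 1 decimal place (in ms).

Fit slope and intercept:
  b = (873 − 724) / (log₂ 20 − log₂ 8) = 149 / (4.3219 − 3) = 112.714 ms/bit
  a = 724 − 112.714 × 3 = 385.858 ms
Then RT(5) = 385.858 + 112.714 × log₂ 5 = 385.858 + 112.714 × 2.3219 ≈ 647.572 ms.

647.6 ms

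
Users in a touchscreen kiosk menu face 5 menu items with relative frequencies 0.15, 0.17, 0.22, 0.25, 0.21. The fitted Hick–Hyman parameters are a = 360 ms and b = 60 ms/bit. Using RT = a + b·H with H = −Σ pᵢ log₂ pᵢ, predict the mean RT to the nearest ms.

H = 0.15·log₂(1/0.15) + 0.17·log₂(1/0.17) + 0.22·log₂(1/0.22) + 0.25·log₂(1/0.25) + 0.21·log₂(1/0.21) = 2.2985 bits.
RT = 360 + 60 × 2.2985 = 497.91 ms.

498 ms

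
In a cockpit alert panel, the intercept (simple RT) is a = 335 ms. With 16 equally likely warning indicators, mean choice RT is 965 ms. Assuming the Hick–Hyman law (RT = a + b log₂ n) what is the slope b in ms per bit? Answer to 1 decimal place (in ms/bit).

157.5 ms/bit

b = (965 − 335) / log₂(16) = 630 / 4 = 157.500 ms/bit.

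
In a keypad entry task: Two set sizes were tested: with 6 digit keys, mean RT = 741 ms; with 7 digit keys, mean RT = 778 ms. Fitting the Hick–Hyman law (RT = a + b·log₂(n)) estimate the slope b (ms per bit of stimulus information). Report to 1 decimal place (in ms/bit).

166.4 ms/bit

Slope: b = (778 − 741) / (log₂ 7 − log₂ 6) = 37/0.2224 = 166.373 ms/bit.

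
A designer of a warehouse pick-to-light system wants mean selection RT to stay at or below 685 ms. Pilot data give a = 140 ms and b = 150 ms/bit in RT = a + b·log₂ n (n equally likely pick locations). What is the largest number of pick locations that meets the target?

12

Set 140 + 150·log₂ n ≤ 685 → log₂ n ≤ (685 − 140)/150 = 3.6333.
So n ≤ 2^3.6333 = 12.409; the largest integer n is 12.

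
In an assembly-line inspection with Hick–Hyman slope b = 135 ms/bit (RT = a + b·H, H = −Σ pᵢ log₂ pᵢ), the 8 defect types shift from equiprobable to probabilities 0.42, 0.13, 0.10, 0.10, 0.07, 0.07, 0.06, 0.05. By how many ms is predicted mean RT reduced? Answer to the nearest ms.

The RT saving is b·ΔH. Equiprobable H₀ = log₂(8) = 3.0000 bits; with the given probabilities H = 2.5694 bits.
b·(H₀ − H) = 135 × (3.0000 − 2.5694) = 58.13 ms.

58 ms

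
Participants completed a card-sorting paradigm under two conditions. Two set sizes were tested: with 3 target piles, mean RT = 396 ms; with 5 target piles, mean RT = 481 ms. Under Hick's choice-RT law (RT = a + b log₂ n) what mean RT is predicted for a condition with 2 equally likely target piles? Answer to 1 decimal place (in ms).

RT is linear in log₂ n, so two points fix the line:
  b = (481 − 396) / (log₂ 5 − log₂ 3) = 85 / (2.3219 − 1.5850) = 115.338 ms/bit
  a = 396 − 115.338 × 1.5850 = 213.194 ms
Then RT(2) = 213.194 + 115.338 × log₂ 2 = 213.194 + 115.338 × 1 ≈ 328.532 ms.

328.5 ms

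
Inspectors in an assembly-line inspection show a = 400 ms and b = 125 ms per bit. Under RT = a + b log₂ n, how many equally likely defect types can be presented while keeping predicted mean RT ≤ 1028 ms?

32

Set 400 + 125·log₂ n ≤ 1028 → log₂ n ≤ (1028 − 400)/125 = 5.0240.
So n ≤ 2^5.0240 = 32.537; the largest integer n is 32.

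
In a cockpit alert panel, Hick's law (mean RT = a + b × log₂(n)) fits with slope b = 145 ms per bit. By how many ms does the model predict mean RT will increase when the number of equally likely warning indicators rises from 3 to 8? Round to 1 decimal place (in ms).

205.2 ms

The intercept a cancels: ΔRT = b·(log₂ n₂ − log₂ n₁) = b·log₂(n₂/n₁).
log₂(8) − log₂(3) = 3 − 1.5850 = 1.4150.
ΔRT = 145 × 1.4150 = 205.180 ms.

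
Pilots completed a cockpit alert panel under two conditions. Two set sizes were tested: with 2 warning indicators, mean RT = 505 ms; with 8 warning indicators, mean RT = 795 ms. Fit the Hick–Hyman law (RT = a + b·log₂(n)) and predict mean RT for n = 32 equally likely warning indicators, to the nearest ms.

1085 ms

With log₂ n on the abscissa the relation is linear; from the two conditions:
  b = (795 − 505) / (log₂ 8 − log₂ 2) = 290 / (3 − 1) = 145 ms/bit
  a = 505 − 145 × 1 = 360 ms
Then RT(32) = 360 + 145 × log₂ 32 = 360 + 145 × 5 ≈ 1085.000 ms.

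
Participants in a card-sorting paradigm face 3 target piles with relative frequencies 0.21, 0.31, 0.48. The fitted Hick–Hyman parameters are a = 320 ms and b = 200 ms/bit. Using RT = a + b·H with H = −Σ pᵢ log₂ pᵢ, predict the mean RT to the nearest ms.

H = 0.21·log₂(1/0.21) + 0.31·log₂(1/0.31) + 0.48·log₂(1/0.48) = 1.5049 bits.
RT = 320 + 200 × 1.5049 = 620.98 ms.

621 ms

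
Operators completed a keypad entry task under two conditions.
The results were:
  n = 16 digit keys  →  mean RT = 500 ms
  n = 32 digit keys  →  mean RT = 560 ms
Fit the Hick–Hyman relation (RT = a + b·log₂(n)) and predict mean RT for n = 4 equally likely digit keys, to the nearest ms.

380 ms

Fit slope and intercept:
  b = (560 − 500) / (log₂ 32 − log₂ 16) = 60 / (5 − 4) = 60 ms/bit
  a = 500 − 60 × 4 = 260 ms
Then RT(4) = 260 + 60 × log₂ 4 = 260 + 60 × 2 ≈ 380.000 ms.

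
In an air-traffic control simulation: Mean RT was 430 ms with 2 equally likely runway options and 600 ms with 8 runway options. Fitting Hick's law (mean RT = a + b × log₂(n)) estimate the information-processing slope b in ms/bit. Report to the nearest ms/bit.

85 ms/bit

The slope on a log₂ axis is (600 − 430) / (3 − 1) = 85 ms/bit.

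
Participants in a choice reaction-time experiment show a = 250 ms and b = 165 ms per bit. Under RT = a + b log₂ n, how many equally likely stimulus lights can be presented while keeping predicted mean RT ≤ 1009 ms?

24

Set 250 + 165·log₂ n ≤ 1009 → log₂ n ≤ (1009 − 250)/165 = 4.6000.
So n ≤ 2^4.6000 = 24.251; the largest integer n is 24.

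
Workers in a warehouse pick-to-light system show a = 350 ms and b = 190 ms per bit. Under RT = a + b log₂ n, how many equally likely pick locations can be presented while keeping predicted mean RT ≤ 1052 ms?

12

Information budget: (1052 − 350)/190 = 3.6947 bits, so n ≤ 2^3.6947 = 12.949 → at most 12.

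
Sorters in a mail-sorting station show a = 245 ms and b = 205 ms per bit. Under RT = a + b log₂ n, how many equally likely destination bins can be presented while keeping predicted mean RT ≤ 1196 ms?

24

205·log₂ n ≤ 1196 − 245 = 951, giving log₂ n ≤ 4.6390 and n ≤ 24.916. The largest whole number is 24.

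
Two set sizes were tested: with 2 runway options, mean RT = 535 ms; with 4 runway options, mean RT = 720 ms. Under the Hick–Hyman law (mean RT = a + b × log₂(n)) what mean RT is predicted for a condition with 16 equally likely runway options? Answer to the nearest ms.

1090 ms

With log₂ n on the abscissa the relation is linear; from the two conditions:
  b = (720 − 535) / (log₂ 4 − log₂ 2) = 185 / (2 − 1) = 185 ms/bit
  a = 535 − 185 × 1 = 350 ms
Then RT(16) = 350 + 185 × log₂ 16 = 350 + 185 × 4 ≈ 1090.000 ms.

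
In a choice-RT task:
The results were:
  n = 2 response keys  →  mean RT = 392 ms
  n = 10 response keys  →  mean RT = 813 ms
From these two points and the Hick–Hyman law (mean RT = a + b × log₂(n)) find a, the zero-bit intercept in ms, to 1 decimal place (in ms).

The slope on a log₂ axis is (813 − 392) / (3.3219 − 1) = 181.315 ms/bit.
Intercept: a = 392 − 181.315·log₂(2) = 210.685 ms.

210.7 ms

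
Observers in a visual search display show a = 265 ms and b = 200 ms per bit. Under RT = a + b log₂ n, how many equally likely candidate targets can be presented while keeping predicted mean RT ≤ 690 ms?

200·log₂ n ≤ 690 − 265 = 425, giving log₂ n ≤ 2.1250 and n ≤ 4.362. The largest whole number is 4.

4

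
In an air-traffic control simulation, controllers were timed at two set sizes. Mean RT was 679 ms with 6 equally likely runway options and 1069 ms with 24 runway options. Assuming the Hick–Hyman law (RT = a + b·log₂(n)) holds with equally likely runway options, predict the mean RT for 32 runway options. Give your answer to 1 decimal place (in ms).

1149.9 ms

RT is linear in log₂ n, so two points fix the line:
  b = (1069 − 679) / (log₂ 24 − log₂ 6) = 390 / (4.5850 − 2.5850) = 195.000 ms/bit
  a = 679 − 195.000 × 2.5850 = 174.932 ms
Then RT(32) = 174.932 + 195.000 × log₂ 32 = 174.932 + 195.000 × 5 ≈ 1149.932 ms.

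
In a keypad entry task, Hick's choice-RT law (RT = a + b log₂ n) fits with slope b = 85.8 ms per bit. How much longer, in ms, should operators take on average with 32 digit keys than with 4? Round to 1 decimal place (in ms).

ΔRT = (a + b log₂ n₂) − (a + b log₂ n₁) = b·(log₂ n₂ − log₂ n₁).
log₂(32) − log₂(4) = log₂(32/4) = log₂(8) = 3.
ΔRT = 85.8 × 3.0000 = 257.400 ms.

257.4 ms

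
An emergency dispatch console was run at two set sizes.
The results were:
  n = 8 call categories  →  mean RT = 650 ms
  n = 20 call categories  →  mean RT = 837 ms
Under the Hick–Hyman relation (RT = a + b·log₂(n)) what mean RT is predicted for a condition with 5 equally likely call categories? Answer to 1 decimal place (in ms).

554.1 ms

Solve the two-equation system in a and b:
  b = (837 − 650) / (log₂ 20 − log₂ 8) = 187 / (4.3219 − 3) = 141.460 ms/bit
  a = 650 − 141.460 × 3 = 225.620 ms
Then RT(5) = 225.620 + 141.460 × log₂ 5 = 225.620 + 141.460 × 2.3219 ≈ 554.080 ms.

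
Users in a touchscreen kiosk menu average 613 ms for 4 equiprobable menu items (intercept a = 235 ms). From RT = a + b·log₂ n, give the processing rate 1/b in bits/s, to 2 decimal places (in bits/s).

Choice component = 613 − 235 = 378 ms over log₂(4) = 2 bits.
b = 378 / 2 = 189.000 ms/bit, so 1/b = 5.291 bits/s.

5.29 bits/s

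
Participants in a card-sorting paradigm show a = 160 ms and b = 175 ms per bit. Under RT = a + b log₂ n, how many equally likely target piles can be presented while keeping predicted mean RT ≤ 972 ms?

24

175·log₂ n ≤ 972 − 160 = 812, giving log₂ n ≤ 4.6400 and n ≤ 24.933. The largest whole number is 24.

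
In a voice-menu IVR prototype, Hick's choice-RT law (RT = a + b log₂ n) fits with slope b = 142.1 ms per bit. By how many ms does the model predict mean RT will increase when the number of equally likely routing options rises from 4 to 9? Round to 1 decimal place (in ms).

166.2 ms

ΔRT = (a + b log₂ n₂) − (a + b log₂ n₁) = b·(log₂ n₂ − log₂ n₁).
log₂(9) − log₂(4) = 3.1699 − 2 = 1.1699.
ΔRT = 142.1 × 1.1699 = 166.246 ms.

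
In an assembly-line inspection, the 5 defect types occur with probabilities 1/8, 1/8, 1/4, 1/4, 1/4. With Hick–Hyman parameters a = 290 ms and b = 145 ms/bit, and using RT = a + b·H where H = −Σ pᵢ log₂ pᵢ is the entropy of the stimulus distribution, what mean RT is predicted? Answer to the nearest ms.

H = −Σ pᵢ log₂ pᵢ = 0.125·3 + 0.125·3 + 0.25·2 + 0.25·2 + 0.25·2 = 2.250 bits.
RT = 290 + 145 × 2.250 = 616.25 ms.

616 ms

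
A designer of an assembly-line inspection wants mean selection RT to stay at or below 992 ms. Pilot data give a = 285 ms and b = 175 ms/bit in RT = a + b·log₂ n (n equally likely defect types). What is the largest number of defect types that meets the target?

Information budget: (992 − 285)/175 = 4.0400 bits, so n ≤ 2^4.0400 = 16.450 → at most 16.

16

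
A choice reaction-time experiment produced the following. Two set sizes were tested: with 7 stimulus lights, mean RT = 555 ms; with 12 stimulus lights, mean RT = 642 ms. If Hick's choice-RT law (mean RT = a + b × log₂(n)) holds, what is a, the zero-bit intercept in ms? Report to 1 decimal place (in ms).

240.9 ms

b = (RT₂ − RT₁)/(log₂ n₂ − log₂ n₁) = (642 − 555)/(3.5850 − 2.8074) = 111.882 ms/bit.
a = RT₁ − b·log₂ n₁ = 555 − 111.882 × 2.8074 = 240.909 ms.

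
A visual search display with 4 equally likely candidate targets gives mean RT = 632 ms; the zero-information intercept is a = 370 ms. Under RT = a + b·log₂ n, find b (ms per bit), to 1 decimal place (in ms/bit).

131.0 ms/bit

log₂(4) = 2 bits.
b = (RT − a)/log₂ n = (632 − 370) / 2 = 131.000 ms/bit.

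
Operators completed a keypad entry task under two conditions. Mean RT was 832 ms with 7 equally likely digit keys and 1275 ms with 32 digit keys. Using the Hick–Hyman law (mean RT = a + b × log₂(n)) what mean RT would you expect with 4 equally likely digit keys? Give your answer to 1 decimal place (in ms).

RT is linear in log₂ n, so two points fix the line:
  b = (1275 − 832) / (log₂ 32 − log₂ 7) = 443 / (5 − 2.8074) = 202.039 ms/bit
  a = 832 − 202.039 × 2.8074 = 264.805 ms
Then RT(4) = 264.805 + 202.039 × log₂ 4 = 264.805 + 202.039 × 2 ≈ 668.883 ms.

668.9 ms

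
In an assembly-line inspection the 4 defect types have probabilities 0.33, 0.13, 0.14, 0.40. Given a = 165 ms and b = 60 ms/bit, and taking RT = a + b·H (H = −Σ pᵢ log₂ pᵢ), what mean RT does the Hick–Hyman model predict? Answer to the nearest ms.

Entropy contributions −pᵢ log₂ pᵢ: 0.5278, 0.3826, 0.3971, 0.5288; sum H = 1.8363 bits.
RT = a + bH = 165 + 60·1.8363 = 275.18 ms.

275 ms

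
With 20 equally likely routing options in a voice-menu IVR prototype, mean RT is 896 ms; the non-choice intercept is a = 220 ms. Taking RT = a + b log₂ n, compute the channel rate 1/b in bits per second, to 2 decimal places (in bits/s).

6.39 bits/s

Choice component = 896 − 220 = 676 ms over log₂(20) = 4.3219 bits.
b = 676 / 4.3219 = 156.412 ms/bit, so 1/b = 6.393 bits/s.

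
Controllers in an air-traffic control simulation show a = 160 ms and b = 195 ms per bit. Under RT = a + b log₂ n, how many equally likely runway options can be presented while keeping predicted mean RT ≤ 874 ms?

12

Set 160 + 195·log₂ n ≤ 874 → log₂ n ≤ (874 − 160)/195 = 3.6615.
So n ≤ 2^3.6615 = 12.654; the largest integer n is 12.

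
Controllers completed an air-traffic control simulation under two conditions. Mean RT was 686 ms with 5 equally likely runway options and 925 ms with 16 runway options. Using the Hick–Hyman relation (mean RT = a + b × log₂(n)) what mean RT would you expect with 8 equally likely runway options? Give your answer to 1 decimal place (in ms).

782.6 ms

Fit slope and intercept:
  b = (925 − 686) / (log₂ 16 − log₂ 5) = 239 / (4 − 2.3219) = 142.425 ms/bit
  a = 686 − 142.425 × 2.3219 = 355.299 ms
Then RT(8) = 355.299 + 142.425 × log₂ 8 = 355.299 + 142.425 × 3 ≈ 782.575 ms.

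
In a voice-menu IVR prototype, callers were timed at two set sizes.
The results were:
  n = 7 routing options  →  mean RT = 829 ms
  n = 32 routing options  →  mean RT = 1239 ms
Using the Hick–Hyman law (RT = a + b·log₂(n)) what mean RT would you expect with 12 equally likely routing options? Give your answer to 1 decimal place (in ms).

974.4 ms

Solve the two-equation system in a and b:
  b = (1239 − 829) / (log₂ 32 − log₂ 7) = 410 / (5 − 2.8074) = 186.989 ms/bit
  a = 829 − 186.989 × 2.8074 = 304.056 ms
Then RT(12) = 304.056 + 186.989 × log₂ 12 = 304.056 + 186.989 × 3.5850 ≈ 974.404 ms.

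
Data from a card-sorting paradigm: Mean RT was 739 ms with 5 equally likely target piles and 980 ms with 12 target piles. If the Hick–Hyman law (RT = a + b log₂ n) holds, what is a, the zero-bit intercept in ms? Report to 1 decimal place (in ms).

296.0 ms

The slope on a log₂ axis is (980 − 739) / (3.5850 − 2.3219) = 190.810 ms/bit.
Intercept: a = 739 − 190.810·log₂(5) = 295.952 ms.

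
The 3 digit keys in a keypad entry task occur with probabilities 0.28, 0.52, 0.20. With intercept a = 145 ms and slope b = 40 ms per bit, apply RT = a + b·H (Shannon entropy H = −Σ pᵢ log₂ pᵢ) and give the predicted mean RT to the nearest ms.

204 ms

H = 0.28·log₂(1/0.28) + 0.52·log₂(1/0.52) + 0.20·log₂(1/0.20) = 1.4692 bits.
RT = 145 + 40 × 1.4692 = 203.77 ms.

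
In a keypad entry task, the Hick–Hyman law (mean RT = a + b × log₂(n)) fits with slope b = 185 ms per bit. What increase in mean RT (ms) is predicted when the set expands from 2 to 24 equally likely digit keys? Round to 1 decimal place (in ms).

Only the slope matters, since a is common to both: ΔRT = b·log₂(n₂/n₁).
log₂(24) − log₂(2) = 4.5850 − 1 = 3.5850.
ΔRT = 185 × 3.5850 = 663.218 ms.

663.2 ms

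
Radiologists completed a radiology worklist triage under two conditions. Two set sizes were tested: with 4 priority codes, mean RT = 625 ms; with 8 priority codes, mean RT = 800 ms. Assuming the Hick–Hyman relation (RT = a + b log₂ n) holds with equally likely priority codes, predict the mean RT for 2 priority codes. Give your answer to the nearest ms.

RT is linear in log₂ n, so two points fix the line:
  b = (800 − 625) / (log₂ 8 − log₂ 4) = 175 / (3 − 2) = 175 ms/bit
  a = 625 − 175 × 2 = 275 ms
Then RT(2) = 275 + 175 × log₂ 2 = 275 + 175 × 1 ≈ 450.000 ms.

450 ms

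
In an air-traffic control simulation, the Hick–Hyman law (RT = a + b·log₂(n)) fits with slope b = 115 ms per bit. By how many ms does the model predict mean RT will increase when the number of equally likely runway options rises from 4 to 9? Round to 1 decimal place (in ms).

134.5 ms

ΔRT = (a + b log₂ n₂) − (a + b log₂ n₁) = b·(log₂ n₂ − log₂ n₁).
log₂(9) − log₂(4) = 3.1699 − 2 = 1.1699.
ΔRT = 115 × 1.1699 = 134.541 ms.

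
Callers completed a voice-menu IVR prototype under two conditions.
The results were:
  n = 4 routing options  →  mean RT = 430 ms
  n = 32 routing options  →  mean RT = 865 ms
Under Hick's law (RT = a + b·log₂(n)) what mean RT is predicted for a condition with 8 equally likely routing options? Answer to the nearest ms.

575 ms

With log₂ n on the abscissa the relation is linear; from the two conditions:
  b = (865 − 430) / (log₂ 32 − log₂ 4) = 435 / (5 − 2) = 145 ms/bit
  a = 430 − 145 × 2 = 140 ms
Then RT(8) = 140 + 145 × log₂ 8 = 140 + 145 × 3 ≈ 575.000 ms.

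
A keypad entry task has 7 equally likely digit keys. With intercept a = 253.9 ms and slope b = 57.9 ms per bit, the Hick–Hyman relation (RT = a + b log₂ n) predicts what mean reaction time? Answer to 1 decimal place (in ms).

log₂(7) = 2.8074 bits, so RT = 253.9 + 57.9 × 2.8074 ≈ 416.446 ms.

416.4 ms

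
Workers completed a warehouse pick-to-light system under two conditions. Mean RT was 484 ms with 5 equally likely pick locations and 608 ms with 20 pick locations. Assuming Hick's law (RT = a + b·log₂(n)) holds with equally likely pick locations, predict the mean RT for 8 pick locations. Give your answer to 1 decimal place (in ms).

RT is linear in log₂ n, so two points fix the line:
  b = (608 − 484) / (log₂ 20 − log₂ 5) = 124 / (4.3219 − 2.3219) = 62.000 ms/bit
  a = 484 − 62.000 × 2.3219 = 340.040 ms
Then RT(8) = 340.040 + 62.000 × log₂ 8 = 340.040 + 62.000 × 3 ≈ 526.040 ms.

526.0 ms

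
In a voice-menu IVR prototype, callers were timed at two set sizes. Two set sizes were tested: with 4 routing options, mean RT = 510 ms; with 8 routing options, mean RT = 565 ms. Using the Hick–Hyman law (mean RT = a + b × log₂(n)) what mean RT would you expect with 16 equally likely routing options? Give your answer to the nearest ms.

620 ms

RT is linear in log₂ n, so two points fix the line:
  b = (565 − 510) / (log₂ 8 − log₂ 4) = 55 / (3 − 2) = 55 ms/bit
  a = 510 − 55 × 2 = 400 ms
Then RT(16) = 400 + 55 × log₂ 16 = 400 + 55 × 4 ≈ 620.000 ms.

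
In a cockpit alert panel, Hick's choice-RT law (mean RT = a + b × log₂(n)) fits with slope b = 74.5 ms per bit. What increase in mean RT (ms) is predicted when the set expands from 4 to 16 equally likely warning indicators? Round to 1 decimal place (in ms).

ΔRT = (a + b log₂ n₂) − (a + b log₂ n₁) = b·(log₂ n₂ − log₂ n₁).
log₂(16) − log₂(4) = log₂(16/4) = log₂(4) = 2.
ΔRT = 74.5 × 2.0000 = 149.000 ms.

149.0 ms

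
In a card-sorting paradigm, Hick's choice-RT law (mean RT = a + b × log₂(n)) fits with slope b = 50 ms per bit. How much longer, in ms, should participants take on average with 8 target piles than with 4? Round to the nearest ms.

50 ms

Only the slope matters, since a is common to both: ΔRT = b·log₂(n₂/n₁).
log₂(8) − log₂(4) = log₂(8/4) = log₂(2) = 1.
ΔRT = 50 × 1.0000 = 50.000 ms.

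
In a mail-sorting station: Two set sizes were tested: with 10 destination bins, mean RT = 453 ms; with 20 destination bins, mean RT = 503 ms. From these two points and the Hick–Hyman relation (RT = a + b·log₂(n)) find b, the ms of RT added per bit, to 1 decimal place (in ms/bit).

Slope: b = (503 − 453) / (log₂ 20 − log₂ 10) = 50/1.0000 = 50.000 ms/bit.

50.0 ms/bit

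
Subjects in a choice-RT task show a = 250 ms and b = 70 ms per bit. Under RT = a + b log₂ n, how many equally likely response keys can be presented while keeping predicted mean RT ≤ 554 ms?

20

Information budget: (554 − 250)/70 = 4.3429 bits, so n ≤ 2^4.3429 = 20.292 → at most 20.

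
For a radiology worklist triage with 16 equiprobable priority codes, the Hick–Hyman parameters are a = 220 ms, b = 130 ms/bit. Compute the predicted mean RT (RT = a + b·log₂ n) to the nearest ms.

log₂(16) = 4 bits, so RT = 220 + 130 × 4 ≈ 740.000 ms.

740 ms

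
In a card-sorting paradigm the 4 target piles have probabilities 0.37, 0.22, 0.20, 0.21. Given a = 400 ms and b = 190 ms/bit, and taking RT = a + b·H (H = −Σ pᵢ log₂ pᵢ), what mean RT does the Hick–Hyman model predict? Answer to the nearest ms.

H = 0.37·log₂(1/0.37) + 0.22·log₂(1/0.22) + 0.20·log₂(1/0.20) + 0.21·log₂(1/0.21) = 1.9485 bits.
RT = 400 + 190 × 1.9485 = 770.22 ms.

770 ms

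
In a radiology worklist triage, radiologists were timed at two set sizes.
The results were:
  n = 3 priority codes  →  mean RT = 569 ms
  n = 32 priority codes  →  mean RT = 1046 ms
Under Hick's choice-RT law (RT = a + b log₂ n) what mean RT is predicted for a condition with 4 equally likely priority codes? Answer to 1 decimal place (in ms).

Solve the two-equation system in a and b:
  b = (1046 − 569) / (log₂ 32 − log₂ 3) = 477 / (5 − 1.5850) = 139.676 ms/bit
  a = 569 − 139.676 × 1.5850 = 347.618 ms
Then RT(4) = 347.618 + 139.676 × log₂ 4 = 347.618 + 139.676 × 2 ≈ 626.971 ms.

627.0 ms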